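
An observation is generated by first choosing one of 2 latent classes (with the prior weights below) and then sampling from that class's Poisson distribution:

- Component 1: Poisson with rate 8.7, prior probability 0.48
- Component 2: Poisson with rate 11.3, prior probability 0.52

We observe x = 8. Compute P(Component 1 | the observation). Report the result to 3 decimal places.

Posterior ∝ prior × likelihood, so P(k | x) ∝ π_k f_k(x); normalise over all components.
Evaluate each component's likelihood at the observed value:
  f_1 = e^(−8.7)·8.7^8/8! = 0.135604
  f_2 = e^(−11.3)·11.3^8/8! = 0.0815792
Unnormalised posteriors:
  π_1·f_1 = 0.48 × 0.135604 = 0.0650898
  π_2·f_2 = 0.52 × 0.0815792 = 0.0424212
Normaliser: 0.0650898 + 0.0424212 = 0.107511
So the posterior for Component 1 is 0.0650898 / 0.107511 ≈ 0.605.

0.605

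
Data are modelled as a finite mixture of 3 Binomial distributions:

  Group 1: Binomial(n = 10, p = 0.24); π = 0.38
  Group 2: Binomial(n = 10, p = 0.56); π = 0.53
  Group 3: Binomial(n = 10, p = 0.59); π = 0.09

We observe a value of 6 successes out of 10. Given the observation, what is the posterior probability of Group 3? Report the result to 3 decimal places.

By Bayes' theorem, P(k | x) = π_k f_k(x) / Σ_j π_j f_j(x).
Evaluate each component's likelihood at the observed value:
  f_1 = 0.0133888
  f_2 = 0.242749
  f_3 = 0.250303
Prior × likelihood for each component:
  π_1·f_1 = 0.38 × 0.0133888 = 0.00508774
  π_2·f_2 = 0.53 × 0.242749 = 0.128657
  π_3·f_3 = 0.09 × 0.250303 = 0.0225273
Denominator: 0.00508774 + 0.128657 + 0.0225273 = 0.156272
Responsibility of Group 3: 0.0225273 / 0.156272 ≈ 0.144

0.144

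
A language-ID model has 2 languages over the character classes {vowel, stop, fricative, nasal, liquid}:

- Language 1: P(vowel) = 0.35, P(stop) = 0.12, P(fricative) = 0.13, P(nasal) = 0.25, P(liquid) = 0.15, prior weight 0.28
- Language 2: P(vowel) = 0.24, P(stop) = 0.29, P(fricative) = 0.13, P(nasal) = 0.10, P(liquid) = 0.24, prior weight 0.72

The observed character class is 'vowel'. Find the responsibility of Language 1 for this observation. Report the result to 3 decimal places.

Apply Bayes' rule: the posterior for each component is proportional to its prior times its likelihood at x.
Evaluate each component's likelihood at the observed value:
  f_1 = P(vowel | comp) = 0.35
  f_2 = P(vowel | comp) = 0.24
Multiply by the mixture weights:
  π_1·f_1 = 0.28 × 0.35 = 0.098
  π_2·f_2 = 0.72 × 0.24 = 0.1728
Sum: 0.098 + 0.1728 = 0.2708
P(Language 1 | x) ≈ 0.362

0.362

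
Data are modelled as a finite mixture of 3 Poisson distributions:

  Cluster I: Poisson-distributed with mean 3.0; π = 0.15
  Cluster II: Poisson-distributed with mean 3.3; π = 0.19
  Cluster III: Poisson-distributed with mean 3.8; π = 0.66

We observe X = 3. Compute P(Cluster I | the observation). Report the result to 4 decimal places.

Apply Bayes' rule: the posterior for each component is proportional to its prior times its likelihood at x.
Component likelihoods at x = 3:
  p_I = 0.224042
  p_II = 0.220912
  p_III = 0.204588
Unnormalised posteriors:
  w_I·p_I = 0.15 × 0.224042 = 0.0336063
  w_II·p_II = 0.19 × 0.220912 = 0.0419732
  w_III·p_III = 0.66 × 0.204588 = 0.135028
Sum: 0.0336063 + 0.0419732 + 0.135028 = 0.210608
P(Cluster I | data) = 0.0336063 / 0.210608 ≈ 0.1596

0.1596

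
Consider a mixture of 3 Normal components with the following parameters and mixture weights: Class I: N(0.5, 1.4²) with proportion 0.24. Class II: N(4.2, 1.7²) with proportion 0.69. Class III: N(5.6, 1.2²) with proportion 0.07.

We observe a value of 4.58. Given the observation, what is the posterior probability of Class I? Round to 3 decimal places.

Apply Bayes' rule: the posterior for each component is proportional to its prior times its likelihood at x.
Component likelihoods at x = 4.58:
  f_I = (1/(1.4·√(2π)))·exp(−(4.58−0.5)²/(2·1.4²)) = 0.284959·exp(-4.24653) = 0.00407885
  f_II = (1/(1.7·√(2π)))·exp(−(4.58−4.2)²/(2·1.7²)) = 0.234672·exp(-0.02498) = 0.228882
  f_III = (1/(1.2·√(2π)))·exp(−(4.58−5.6)²/(2·1.2²)) = 0.332452·exp(-0.36125) = 0.231654
Unnormalised posteriors:
  w_I·f_I = 0.24 × 0.00407885 = 0.000978923
  w_II·f_II = 0.69 × 0.228882 = 0.157928
  w_III·f_III = 0.07 × 0.231654 = 0.0162158
Marginal: 0.000978923 + 0.157928 + 0.0162158 = 0.175123
P(Class I | data) = 0.000978923 / 0.175123 ≈ 0.006

0.006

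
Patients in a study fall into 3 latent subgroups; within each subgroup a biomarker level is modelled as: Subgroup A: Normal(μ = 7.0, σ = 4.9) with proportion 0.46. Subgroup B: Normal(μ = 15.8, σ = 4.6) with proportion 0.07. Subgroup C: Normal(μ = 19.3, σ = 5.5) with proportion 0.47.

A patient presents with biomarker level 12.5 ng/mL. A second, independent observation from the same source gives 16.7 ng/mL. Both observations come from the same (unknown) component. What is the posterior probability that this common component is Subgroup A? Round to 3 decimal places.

By Bayes' theorem, P(k | x) = P(Z=k) f_k(x) / Σ_j P(Z=j) f_j(x).
Since both observations come from the same component, the likelihood for component k is f_k(x₁)·f_k(x₂).
  f_A = [(1/(4.9·√(2π)))·exp(−(12.5−7.0)²/(2·4.9²)) = 0.081417·exp(-0.62995) = 0.0433643] × [0.0114752] = 0.000497614
  f_B = [(1/(4.6·√(2π)))·exp(−(12.5−15.8)²/(2·4.6²)) = 0.086727·exp(-0.25733) = 0.0670498] × [0.0850824] = 0.00570476
  f_C = [(1/(5.5·√(2π)))·exp(−(12.5−19.3)²/(2·5.5²)) = 0.072535·exp(-0.76430) = 0.0337767] × [0.0648666] = 0.00219098
Unnormalised posteriors:
  P(Z=A)·f_A = 0.46 × 0.000497614 = 0.000228903
  P(Z=B)·f_B = 0.07 × 0.00570476 = 0.000399333
  P(Z=C)·f_C = 0.47 × 0.00219098 = 0.00102976
Denominator: 0.000228903 + 0.000399333 + 0.00102976 = 0.001658
P(Subgroup A | x) = 0.000228903 / 0.001658 ≈ 0.138

0.138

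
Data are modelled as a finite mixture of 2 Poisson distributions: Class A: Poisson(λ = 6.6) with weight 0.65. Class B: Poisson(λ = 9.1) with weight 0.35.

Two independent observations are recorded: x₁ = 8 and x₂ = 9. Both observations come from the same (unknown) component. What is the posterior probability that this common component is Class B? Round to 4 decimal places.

P(component k | x) = w_k·f_k(x) / marginal(x), where marginal(x) = Σ_j w_j·f_j(x).
Since both observations come from the same component, the likelihood for component k is f_k(x₁)·f_k(x₂).
  f_A = [e^(−6.6)·6.6^8/8! = 0.121475] × [0.0890818] = 0.0108212
  f_B = [e^(−9.1)·9.1^8/8! = 0.130236] × [0.131683] = 0.0171499
Weight by the priors:
  w_A·f_A = 0.65 × 0.0108212 = 0.00703379
  w_B·f_B = 0.35 × 0.0171499 = 0.00600245
Marginal: 0.00703379 + 0.00600245 = 0.0130362
P(Class B | x₁, x₂) = 0.00600245 / 0.0130362 ≈ 0.4604

0.4604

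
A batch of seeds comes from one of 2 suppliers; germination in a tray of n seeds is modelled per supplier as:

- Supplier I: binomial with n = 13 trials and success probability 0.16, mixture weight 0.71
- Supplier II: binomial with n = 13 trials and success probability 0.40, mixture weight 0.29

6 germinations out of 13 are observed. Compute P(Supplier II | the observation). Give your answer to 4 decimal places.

The responsibility of component k is π_k f_k(x) divided by Σ_j π_j f_j(x).
Binomial probabilities:
  p_I = 0.00849556
  p_II = 0.19676
Prior × likelihood for each component:
  π_I·p_I = 0.71 × 0.00849556 = 0.00603185
  π_II·p_II = 0.29 × 0.19676 = 0.0570603
Normaliser: 0.00603185 + 0.0570603 = 0.0630921
P(Supplier II | 6 germinations out of 13) = 0.0570603 / 0.0630921 ≈ 0.9044

0.9044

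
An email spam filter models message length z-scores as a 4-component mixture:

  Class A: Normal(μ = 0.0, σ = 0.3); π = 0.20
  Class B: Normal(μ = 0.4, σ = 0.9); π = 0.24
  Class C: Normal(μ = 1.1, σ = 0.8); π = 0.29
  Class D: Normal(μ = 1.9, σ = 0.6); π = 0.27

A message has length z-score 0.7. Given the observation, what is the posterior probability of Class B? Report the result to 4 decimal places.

By Bayes' theorem, P(k | x) = w_k f_k(x) / Σ_j w_j f_j(x).
Evaluate each component's likelihood at the observed value:
  L_A = 0.0874063
  L_B = 0.419315
  L_C = 0.440082
  L_D = 0.0899849
Prior × likelihood for each component:
  w_A·L_A = 0.20 × 0.0874063 = 0.0174813
  w_B·L_B = 0.24 × 0.419315 = 0.100636
  w_C·L_C = 0.29 × 0.440082 = 0.127624
  w_D·L_D = 0.27 × 0.0899849 = 0.0242959
Normaliser: 0.0174813 + 0.100636 + 0.127624 + 0.0242959 = 0.270036
P(Class B | the observation) ≈ 0.3727

0.3727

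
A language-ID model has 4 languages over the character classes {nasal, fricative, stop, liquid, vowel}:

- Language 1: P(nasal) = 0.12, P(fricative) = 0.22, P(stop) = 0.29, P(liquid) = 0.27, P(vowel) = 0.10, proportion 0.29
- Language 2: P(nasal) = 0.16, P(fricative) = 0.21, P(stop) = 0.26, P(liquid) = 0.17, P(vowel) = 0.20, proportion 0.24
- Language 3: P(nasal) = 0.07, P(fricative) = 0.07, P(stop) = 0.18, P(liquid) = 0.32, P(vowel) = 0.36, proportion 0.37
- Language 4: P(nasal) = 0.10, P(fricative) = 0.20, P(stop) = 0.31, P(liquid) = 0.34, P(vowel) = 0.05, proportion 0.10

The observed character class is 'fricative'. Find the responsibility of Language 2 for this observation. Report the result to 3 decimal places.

0.315

By Bayes' theorem, P(k | x) = π_k f_k(x) / Σ_j π_j f_j(x).
Component likelihoods at x = 'fricative':
  L_1 = P(fricative | comp) = 0.22
  L_2 = P(fricative | comp) = 0.21
  L_3 = P(fricative | comp) = 0.07
  L_4 = P(fricative | comp) = 0.20
Prior × likelihood for each component:
  π_1·L_1 = 0.29 × 0.22 = 0.0638
  π_2·L_2 = 0.24 × 0.21 = 0.0504
  π_3·L_3 = 0.37 × 0.07 = 0.0259
  π_4·L_4 = 0.10 × 0.2 = 0.02
Evidence: 0.0638 + 0.0504 + 0.0259 + 0.02 = 0.1601
P(Language 2 | 'fricative') = 0.0504 / 0.1601 ≈ 0.315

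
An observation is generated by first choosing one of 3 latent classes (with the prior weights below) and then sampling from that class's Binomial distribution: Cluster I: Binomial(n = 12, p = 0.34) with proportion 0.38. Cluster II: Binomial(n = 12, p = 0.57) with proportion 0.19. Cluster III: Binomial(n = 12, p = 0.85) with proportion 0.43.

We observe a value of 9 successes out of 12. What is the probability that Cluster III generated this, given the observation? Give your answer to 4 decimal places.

0.7662

Apply Bayes' rule: the posterior for each component is proportional to its prior times its likelihood at x.
Binomial probabilities:
  L_I = C(12,9)·0.34^9·0.66^3 = 220·6.0717e-05·0.287496 = 0.0038403
  L_II = C(12,9)·0.57^9·0.43^3 = 220·0.00635146·0.079507 = 0.111097
  L_III = C(12,9)·0.85^9·0.15^3 = 220·0.231617·0.003375 = 0.171976
Multiply by the mixture weights:
  P(Z=I)·L_I = 0.38 × 0.0038403 = 0.00145931
  P(Z=II)·L_II = 0.19 × 0.111097 = 0.0211084
  P(Z=III)·L_III = 0.43 × 0.171976 = 0.0739495
Sum: 0.00145931 + 0.0211084 + 0.0739495 = 0.0965172
Responsibility of Cluster III: 0.0739495 / 0.0965172 ≈ 0.7662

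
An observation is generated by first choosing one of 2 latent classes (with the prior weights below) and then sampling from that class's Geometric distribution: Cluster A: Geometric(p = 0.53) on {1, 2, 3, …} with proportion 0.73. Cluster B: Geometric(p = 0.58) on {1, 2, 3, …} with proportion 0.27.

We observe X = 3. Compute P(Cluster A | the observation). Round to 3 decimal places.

0.756

Posterior ∝ prior × likelihood, so P(k | x) ∝ π_k f_k(x); normalise over all components.
Component likelihoods at x = 3:
  p_A = 0.117077
  p_B = 0.102312
Prior × likelihood for each component:
  π_A·p_A = 0.73 × 0.117077 = 0.0854662
  π_B·p_B = 0.27 × 0.102312 = 0.0276242
Normaliser: 0.0854662 + 0.0276242 = 0.11309
So the posterior for Cluster A is 0.0854662 / 0.11309 ≈ 0.756.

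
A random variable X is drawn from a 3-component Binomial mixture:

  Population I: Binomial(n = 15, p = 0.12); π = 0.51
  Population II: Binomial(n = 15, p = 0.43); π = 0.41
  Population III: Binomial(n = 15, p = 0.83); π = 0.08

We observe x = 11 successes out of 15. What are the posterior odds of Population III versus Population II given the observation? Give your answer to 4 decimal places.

2.1395

The posterior odds equal the prior odds times the likelihood ratio: (w_i/w_j)·(f_i(x)/f_j(x)).
Evaluate each component's likelihood at the observed value:
  L_I = 6.08215e-08
  L_II = 0.0133901
  L_III = 0.146821
0.0117457 / 0.00548996 ≈ 2.1395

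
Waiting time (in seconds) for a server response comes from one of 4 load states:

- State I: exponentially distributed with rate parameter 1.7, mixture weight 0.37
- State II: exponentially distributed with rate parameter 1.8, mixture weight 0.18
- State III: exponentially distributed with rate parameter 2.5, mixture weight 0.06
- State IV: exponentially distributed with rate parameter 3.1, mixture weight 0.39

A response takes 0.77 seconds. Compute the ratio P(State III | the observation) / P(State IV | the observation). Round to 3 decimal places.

0.197

Only the two components matter; the odds are (P(Z=i) f_i(x)) / (P(Z=j) f_j(x)).
Evaluate each component's likelihood at the observed value:
  p_I = 0.459153
  p_II = 0.450132
  p_III = 0.364689
  p_IV = 0.284905
0.0218814 / 0.111113 ≈ 0.197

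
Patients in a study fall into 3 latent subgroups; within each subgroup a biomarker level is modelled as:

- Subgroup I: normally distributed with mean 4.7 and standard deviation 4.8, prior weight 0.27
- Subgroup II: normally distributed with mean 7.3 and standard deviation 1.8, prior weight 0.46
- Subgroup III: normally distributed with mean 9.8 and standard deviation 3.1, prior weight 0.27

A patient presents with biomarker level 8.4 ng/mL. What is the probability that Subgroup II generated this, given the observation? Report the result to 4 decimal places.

0.6377

By Bayes' theorem, P(k | x) = π_k f_k(x) / Σ_j π_j f_j(x).
Normal densities:
  L_I = 0.0617509
  L_II = 0.183883
  L_III = 0.116214
Unnormalised posteriors:
  π_I·L_I = 0.27 × 0.0617509 = 0.0166727
  π_II·L_II = 0.46 × 0.183883 = 0.0845863
  π_III·L_III = 0.27 × 0.116214 = 0.0313779
Normaliser: 0.0166727 + 0.0845863 + 0.0313779 = 0.132637
P(Subgroup II | x) = 0.0845863 / 0.132637 ≈ 0.6377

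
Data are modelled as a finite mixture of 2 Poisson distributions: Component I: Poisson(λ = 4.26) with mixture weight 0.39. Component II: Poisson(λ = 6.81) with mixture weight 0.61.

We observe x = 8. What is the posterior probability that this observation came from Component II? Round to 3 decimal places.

0.839

The responsibility of component k is P(Z=k) f_k(x) divided by Σ_j P(Z=j) f_j(x).
Poisson probabilities:
  L_I = e^(−4.26)·4.26^8/8! = 0.0379893
  L_II = e^(−6.81)·6.81^8/8! = 0.126506
Prior × likelihood for each component:
  P(Z=I)·L_I = 0.39 × 0.0379893 = 0.0148158
  P(Z=II)·L_II = 0.61 × 0.126506 = 0.0771686
Sum: 0.0148158 + 0.0771686 = 0.0919845
Responsibility of Component II: 0.0771686 / 0.0919845 ≈ 0.839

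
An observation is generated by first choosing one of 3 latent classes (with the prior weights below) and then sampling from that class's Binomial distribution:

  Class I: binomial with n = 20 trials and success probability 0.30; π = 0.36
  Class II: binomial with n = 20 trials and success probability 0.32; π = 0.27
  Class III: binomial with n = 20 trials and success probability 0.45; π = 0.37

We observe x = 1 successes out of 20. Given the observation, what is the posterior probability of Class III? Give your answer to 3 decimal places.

0.011

By Bayes' theorem, P(k | x) = π_k f_k(x) / Σ_j π_j f_j(x).
Component likelihoods at x = 1 successes out of 20:
  f_I = C(20,1)·0.30^1·0.70^19 = 20·0.3·0.00113989 = 0.00683934
  f_II = C(20,1)·0.32^1·0.68^19 = 20·0.32·0.000657157 = 0.00420581
  f_III = C(20,1)·0.45^1·0.55^19 = 20·0.45·1.16652e-05 = 0.000104987
Prior × likelihood for each component:
  π_I·f_I = 0.36 × 0.00683934 = 0.00246216
  π_II·f_II = 0.27 × 0.00420581 = 0.00113557
  π_III·f_III = 0.37 × 0.000104987 = 3.8845e-05
Evidence: 0.00246216 + 0.00113557 + 3.8845e-05 = 0.00363657
P(Class III | 1 successes out of 20) ≈ 0.011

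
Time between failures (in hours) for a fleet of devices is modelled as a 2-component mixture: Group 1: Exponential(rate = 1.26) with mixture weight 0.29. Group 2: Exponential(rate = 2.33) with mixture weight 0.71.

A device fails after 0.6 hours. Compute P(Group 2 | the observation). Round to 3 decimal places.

Apply Bayes' rule: the posterior for each component is proportional to its prior times its likelihood at x.
Evaluate each component's likelihood at the observed value:
  f_1 = 1.26·e^(−1.26·0.6) = 1.26·e^(−0.7560) = 0.591621
  f_2 = 2.33·e^(−2.33·0.6) = 2.33·e^(−1.3980) = 0.575721
Prior × likelihood for each component:
  P(Z=1)·f_1 = 0.29 × 0.591621 = 0.17157
  P(Z=2)·f_2 = 0.71 × 0.575721 = 0.408762
Sum: 0.17157 + 0.408762 = 0.580332
P(Group 2 | the observation) = 0.408762 / 0.580332 ≈ 0.704

0.704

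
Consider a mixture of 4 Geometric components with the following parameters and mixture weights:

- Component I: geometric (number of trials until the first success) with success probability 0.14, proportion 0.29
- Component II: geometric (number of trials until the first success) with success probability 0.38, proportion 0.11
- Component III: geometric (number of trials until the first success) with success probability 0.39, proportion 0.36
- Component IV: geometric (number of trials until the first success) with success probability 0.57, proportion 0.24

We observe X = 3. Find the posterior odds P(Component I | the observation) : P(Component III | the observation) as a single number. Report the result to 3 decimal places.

0.575

Since P(k|x) ∝ P(Z=k) f_k(x), the posterior odds are P(Z=i) f_i(x) / (P(Z=j) f_j(x)).
Evaluate each component's likelihood at the observed value:
  L_I = 0.103544
  L_II = 0.146072
  L_III = 0.145119
  L_IV = 0.105393
Posterior odds = (P(Z=I)·L_I) / (P(Z=III)·L_III) = (0.29·0.103544) / (0.36·0.145119) = 0.0300278 / 0.0522428 ≈ 0.575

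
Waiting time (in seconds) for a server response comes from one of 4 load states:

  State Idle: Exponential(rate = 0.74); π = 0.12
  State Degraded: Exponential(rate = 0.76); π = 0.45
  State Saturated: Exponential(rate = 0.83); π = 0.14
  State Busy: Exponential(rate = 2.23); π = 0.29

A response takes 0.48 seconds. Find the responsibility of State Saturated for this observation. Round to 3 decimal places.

0.130

P(component k | x) = w_k·f_k(x) / marginal(x), where marginal(x) = Σ_j w_j·f_j(x).
Component likelihoods at x = 0.48 seconds:
  L_Idle = 0.518765
  L_Degraded = 0.527695
  L_Saturated = 0.557257
  L_Busy = 0.764603
Unnormalised posteriors:
  w_Idle·L_Idle = 0.12 × 0.518765 = 0.0622518
  w_Degraded·L_Degraded = 0.45 × 0.527695 = 0.237463
  w_Saturated·L_Saturated = 0.14 × 0.557257 = 0.0780159
  w_Busy·L_Busy = 0.29 × 0.764603 = 0.221735
Normaliser: 0.0622518 + 0.237463 + 0.0780159 + 0.221735 = 0.599465
Responsibility of State Saturated: 0.0780159 / 0.599465 ≈ 0.130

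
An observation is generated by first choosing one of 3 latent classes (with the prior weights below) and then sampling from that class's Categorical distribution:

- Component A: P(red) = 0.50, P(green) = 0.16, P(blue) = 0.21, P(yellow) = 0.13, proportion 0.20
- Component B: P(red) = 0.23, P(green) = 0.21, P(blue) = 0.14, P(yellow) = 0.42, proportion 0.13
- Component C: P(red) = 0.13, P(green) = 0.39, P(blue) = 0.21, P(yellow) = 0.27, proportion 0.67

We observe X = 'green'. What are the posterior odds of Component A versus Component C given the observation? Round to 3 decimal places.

Only the two components matter; the odds are (π_i f_i(x)) / (π_j f_j(x)).
Categorical probabilities:
  f_A = P(green | comp) = 0.16
  f_B = P(green | comp) = 0.21
  f_C = P(green | comp) = 0.39
Posterior odds = (π_A·f_A) / (π_C·f_C) = (0.20·0.16) / (0.67·0.39) = 0.032 / 0.2613 ≈ 0.122

0.122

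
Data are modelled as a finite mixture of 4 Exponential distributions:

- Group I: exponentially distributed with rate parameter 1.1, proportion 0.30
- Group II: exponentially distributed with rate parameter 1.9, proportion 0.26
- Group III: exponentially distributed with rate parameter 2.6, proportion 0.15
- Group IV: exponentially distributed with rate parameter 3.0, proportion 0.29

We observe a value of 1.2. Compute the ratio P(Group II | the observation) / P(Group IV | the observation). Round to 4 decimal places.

2.1256

Since P(k|x) ∝ π_k f_k(x), the posterior odds are π_i f_i(x) / (π_j f_j(x)).
Exponential densities:
  L_I = 1.1·e^(−1.1·1.2) = 1.1·e^(−1.3200) = 0.293849
  L_II = 1.9·e^(−1.9·1.2) = 1.9·e^(−2.2800) = 0.19434
  L_III = 2.6·e^(−2.6·1.2) = 2.6·e^(−3.1200) = 0.114809
  L_IV = 3.0·e^(−3.0·1.2) = 3.0·e^(−3.6000) = 0.0819712
Posterior odds = (π_II·L_II) / (π_IV·L_IV) = (0.26·0.19434) / (0.29·0.0819712) = 0.0505284 / 0.0237716 ≈ 2.1256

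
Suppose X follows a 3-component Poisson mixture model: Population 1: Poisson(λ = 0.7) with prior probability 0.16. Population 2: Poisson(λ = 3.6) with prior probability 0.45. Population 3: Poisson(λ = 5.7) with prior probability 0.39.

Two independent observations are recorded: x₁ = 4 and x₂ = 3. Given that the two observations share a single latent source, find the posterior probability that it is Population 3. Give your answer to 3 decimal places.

Apply Bayes' rule: the posterior for each component is proportional to its prior times its likelihood at x.
Since both observations come from the same component, the likelihood for component k is f_k(x₁)·f_k(x₂).
  L_1 = [e^(−0.7)·0.7^4/4! = 0.00496792] × [0.0283881] = 0.00014103
  L_2 = [e^(−3.6)·3.6^4/4! = 0.191222] × [0.212469] = 0.0406289
  L_3 = [e^(−5.7)·5.7^4/4! = 0.147167] × [0.103275] = 0.0151986
Prior × likelihood for each component:
  π_1·L_1 = 0.16 × 0.00014103 = 2.25648e-05
  π_2·L_2 = 0.45 × 0.0406289 = 0.018283
  π_3·L_3 = 0.39 × 0.0151986 = 0.00592747
Normaliser: 2.25648e-05 + 0.018283 + 0.00592747 = 0.024233
P(Population 3 | x₁, x₂) ≈ 0.245

0.245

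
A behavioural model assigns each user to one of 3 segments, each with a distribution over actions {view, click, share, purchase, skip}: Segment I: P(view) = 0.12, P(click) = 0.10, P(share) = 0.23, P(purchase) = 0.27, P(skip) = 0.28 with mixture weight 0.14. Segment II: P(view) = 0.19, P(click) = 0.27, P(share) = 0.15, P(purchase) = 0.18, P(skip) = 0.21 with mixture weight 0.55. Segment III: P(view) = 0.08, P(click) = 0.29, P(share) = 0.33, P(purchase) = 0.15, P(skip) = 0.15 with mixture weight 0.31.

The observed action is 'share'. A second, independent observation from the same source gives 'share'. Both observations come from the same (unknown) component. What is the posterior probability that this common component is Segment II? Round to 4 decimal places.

0.2311

Apply Bayes' rule: the posterior for each component is proportional to its prior times its likelihood at x.
Since both observations come from the same component, the likelihood for component k is f_k(x₁)·f_k(x₂).
  L_I = [0.23] × [0.23] = 0.0529
  L_II = [0.15] × [0.15] = 0.0225
  L_III = [0.33] × [0.33] = 0.1089
Multiply by the mixture weights:
  π_I·L_I = 0.14 × 0.0529 = 0.007406
  π_II·L_II = 0.55 × 0.0225 = 0.012375
  π_III·L_III = 0.31 × 0.1089 = 0.033759
Marginal: 0.007406 + 0.012375 + 0.033759 = 0.05354
P(Segment II | x₁, x₂) = 0.012375 / 0.05354 ≈ 0.2311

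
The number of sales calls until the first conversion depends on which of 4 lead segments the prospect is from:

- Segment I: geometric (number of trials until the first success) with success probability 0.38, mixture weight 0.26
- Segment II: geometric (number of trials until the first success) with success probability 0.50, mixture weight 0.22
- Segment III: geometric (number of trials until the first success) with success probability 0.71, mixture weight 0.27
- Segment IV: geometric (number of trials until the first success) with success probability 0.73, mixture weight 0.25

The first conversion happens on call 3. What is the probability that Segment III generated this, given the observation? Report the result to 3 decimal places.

0.170

P(component k | x) = w_k·f_k(x) / marginal(x), where marginal(x) = Σ_j w_j·f_j(x).
Evaluate each component's likelihood at the observed value:
  p_I = 0.146072
  p_II = 0.125
  p_III = 0.059711
  p_IV = 0.053217
Multiply by the mixture weights:
  w_I·p_I = 0.26 × 0.146072 = 0.0379787
  w_II·p_II = 0.22 × 0.125 = 0.0275
  w_III·p_III = 0.27 × 0.059711 = 0.016122
  w_IV·p_IV = 0.25 × 0.053217 = 0.0133043
Denominator: 0.0379787 + 0.0275 + 0.016122 + 0.0133043 = 0.0949049
Responsibility of Segment III: 0.016122 / 0.0949049 ≈ 0.170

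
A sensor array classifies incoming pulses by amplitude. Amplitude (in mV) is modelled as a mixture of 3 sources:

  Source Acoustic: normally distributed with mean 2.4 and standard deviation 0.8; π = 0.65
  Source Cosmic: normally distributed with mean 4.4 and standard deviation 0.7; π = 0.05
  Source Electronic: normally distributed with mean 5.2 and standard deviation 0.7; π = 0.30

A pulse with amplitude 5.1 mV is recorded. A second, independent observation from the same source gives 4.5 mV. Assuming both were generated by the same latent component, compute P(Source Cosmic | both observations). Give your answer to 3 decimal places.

P(component k | x) = w_k·f_k(x) / marginal(x), where marginal(x) = Σ_j w_j·f_j(x).
Since both observations come from the same component, the likelihood for component k is f_k(x₁)·f_k(x₂).
  L_Acoustic = [(1/(0.8·√(2π)))·exp(−(5.1−2.4)²/(2·0.8²)) = 0.498678·exp(-5.69531) = 0.0016764] × [0.0159052] = 2.66635e-05
  L_Cosmic = [(1/(0.7·√(2π)))·exp(−(5.1−4.4)²/(2·0.7²)) = 0.569918·exp(-0.50000) = 0.345672] × [0.564132] = 0.195005
  L_Electronic = [(1/(0.7·√(2π)))·exp(−(5.1−5.2)²/(2·0.7²)) = 0.569918·exp(-0.01020) = 0.564132] × [0.345672] = 0.195005
Unnormalised posteriors:
  w_Acoustic·L_Acoustic = 0.65 × 2.66635e-05 = 1.73313e-05
  w_Cosmic·L_Cosmic = 0.05 × 0.195005 = 0.00975024
  w_Electronic·L_Electronic = 0.30 × 0.195005 = 0.0585014
Evidence: 1.73313e-05 + 0.00975024 + 0.0585014 = 0.068269
P(Source Cosmic | data) = 0.00975024 / 0.068269 ≈ 0.143

0.143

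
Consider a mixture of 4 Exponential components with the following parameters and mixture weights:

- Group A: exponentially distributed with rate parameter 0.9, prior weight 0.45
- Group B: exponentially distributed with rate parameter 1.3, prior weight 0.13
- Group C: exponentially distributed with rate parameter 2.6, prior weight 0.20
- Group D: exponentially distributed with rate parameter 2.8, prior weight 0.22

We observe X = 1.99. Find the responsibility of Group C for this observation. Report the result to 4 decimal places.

0.0344

Posterior ∝ prior × likelihood, so P(k | x) ∝ π_k f_k(x); normalise over all components.
Evaluate each component's likelihood at the observed value:
  p_A = 0.9·e^(−0.9·1.99) = 0.9·e^(−1.7910) = 0.150114
  p_B = 1.3·e^(−1.3·1.99) = 1.3·e^(−2.5870) = 0.0978191
  p_C = 2.6·e^(−2.6·1.99) = 2.6·e^(−5.1740) = 0.0147209
  p_D = 2.8·e^(−2.8·1.99) = 2.8·e^(−5.5720) = 0.010648
Unnormalised posteriors:
  π_A·p_A = 0.45 × 0.150114 = 0.0675513
  π_B·p_B = 0.13 × 0.0978191 = 0.0127165
  π_C·p_C = 0.20 × 0.0147209 = 0.00294418
  π_D·p_D = 0.22 × 0.010648 = 0.00234257
Evidence: 0.0675513 + 0.0127165 + 0.00294418 + 0.00234257 = 0.0855545
P(Group C | 1.99) = 0.00294418 / 0.0855545 ≈ 0.0344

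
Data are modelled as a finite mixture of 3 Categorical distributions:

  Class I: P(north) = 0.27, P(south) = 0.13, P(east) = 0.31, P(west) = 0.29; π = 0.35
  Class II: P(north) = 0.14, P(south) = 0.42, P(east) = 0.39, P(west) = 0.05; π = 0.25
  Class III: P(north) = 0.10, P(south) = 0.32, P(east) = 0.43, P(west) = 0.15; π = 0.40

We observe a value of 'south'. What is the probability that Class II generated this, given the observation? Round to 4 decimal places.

The responsibility of component k is P(Z=k) f_k(x) divided by Σ_j P(Z=j) f_j(x).
Categorical probabilities:
  f_I = 0.13
  f_II = 0.42
  f_III = 0.32
Prior × likelihood for each component:
  P(Z=I)·f_I = 0.35 × 0.13 = 0.0455
  P(Z=II)·f_II = 0.25 × 0.42 = 0.105
  P(Z=III)·f_III = 0.40 × 0.32 = 0.128
Marginal: 0.0455 + 0.105 + 0.128 = 0.2785
So the posterior for Class II is 0.105 / 0.2785 ≈ 0.3770.

0.3770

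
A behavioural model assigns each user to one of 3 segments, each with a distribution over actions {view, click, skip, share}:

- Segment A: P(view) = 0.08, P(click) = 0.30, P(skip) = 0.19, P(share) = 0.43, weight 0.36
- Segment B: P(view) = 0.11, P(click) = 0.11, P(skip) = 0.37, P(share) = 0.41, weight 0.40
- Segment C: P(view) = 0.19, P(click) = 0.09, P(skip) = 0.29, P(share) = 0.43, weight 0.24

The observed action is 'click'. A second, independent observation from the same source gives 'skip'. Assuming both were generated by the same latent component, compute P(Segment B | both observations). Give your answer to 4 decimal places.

Apply Bayes' rule: the posterior for each component is proportional to its prior times its likelihood at x.
Since both observations come from the same component, the likelihood for component k is f_k(x₁)·f_k(x₂).
  f_A = [P(click | comp) = 0.30] × [0.19] = 0.057
  f_B = [P(click | comp) = 0.11] × [0.37] = 0.0407
  f_C = [P(click | comp) = 0.09] × [0.29] = 0.0261
Unnormalised posteriors:
  w_A·f_A = 0.36 × 0.057 = 0.02052
  w_B·f_B = 0.40 × 0.0407 = 0.01628
  w_C·f_C = 0.24 × 0.0261 = 0.006264
Normaliser: 0.02052 + 0.01628 + 0.006264 = 0.043064
So the posterior for Segment B is 0.01628 / 0.043064 ≈ 0.3780.

0.3780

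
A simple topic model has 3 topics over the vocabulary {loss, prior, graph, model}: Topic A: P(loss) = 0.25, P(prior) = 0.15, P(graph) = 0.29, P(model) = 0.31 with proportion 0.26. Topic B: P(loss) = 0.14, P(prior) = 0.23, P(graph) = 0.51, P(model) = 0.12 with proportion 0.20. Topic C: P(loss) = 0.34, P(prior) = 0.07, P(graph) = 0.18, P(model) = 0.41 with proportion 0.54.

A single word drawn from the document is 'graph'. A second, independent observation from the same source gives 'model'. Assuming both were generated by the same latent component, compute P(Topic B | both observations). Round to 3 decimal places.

0.162

Apply Bayes' rule: the posterior for each component is proportional to its prior times its likelihood at x.
Since both observations come from the same component, the likelihood for component k is f_k(x₁)·f_k(x₂).
  f_A = [0.29] × [0.31] = 0.0899
  f_B = [0.51] × [0.12] = 0.0612
  f_C = [0.18] × [0.41] = 0.0738
Prior × likelihood for each component:
  π_A·f_A = 0.26 × 0.0899 = 0.023374
  π_B·f_B = 0.20 × 0.0612 = 0.01224
  π_C·f_C = 0.54 × 0.0738 = 0.039852
Normaliser: 0.023374 + 0.01224 + 0.039852 = 0.075466
P(Topic B | x) ≈ 0.162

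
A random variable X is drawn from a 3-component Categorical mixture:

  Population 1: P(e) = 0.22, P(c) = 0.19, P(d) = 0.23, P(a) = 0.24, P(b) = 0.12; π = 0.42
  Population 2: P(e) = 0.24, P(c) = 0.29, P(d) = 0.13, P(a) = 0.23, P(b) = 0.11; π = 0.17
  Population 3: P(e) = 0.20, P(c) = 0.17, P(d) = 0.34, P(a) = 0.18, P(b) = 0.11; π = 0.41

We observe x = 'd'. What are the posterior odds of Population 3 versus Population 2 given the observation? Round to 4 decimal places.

6.3077

Since P(k|x) ∝ w_k f_k(x), the posterior odds are w_i f_i(x) / (w_j f_j(x)).
Evaluate each component's likelihood at the observed value:
  f_1 = 0.23
  f_2 = 0.13
  f_3 = 0.34
Posterior odds = (w_3·f_3) / (w_2·f_2) = (0.41·0.34) / (0.17·0.13) = 0.1394 / 0.0221 ≈ 6.3077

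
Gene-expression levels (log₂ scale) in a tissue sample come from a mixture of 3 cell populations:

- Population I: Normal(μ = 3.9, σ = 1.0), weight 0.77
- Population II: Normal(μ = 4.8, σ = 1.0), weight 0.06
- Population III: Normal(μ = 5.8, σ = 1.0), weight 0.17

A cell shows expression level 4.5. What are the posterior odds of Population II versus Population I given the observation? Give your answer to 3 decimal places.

Since P(k|x) ∝ π_k f_k(x), the posterior odds are π_i f_i(x) / (π_j f_j(x)).
Evaluate each component's likelihood at the observed value:
  p_I = (1/(1.0·√(2π)))·exp(−(4.5−3.9)²/(2·1.0²)) = 0.398942·exp(-0.18000) = 0.333225
  p_II = (1/(1.0·√(2π)))·exp(−(4.5−4.8)²/(2·1.0²)) = 0.398942·exp(-0.04500) = 0.381388
  p_III = (1/(1.0·√(2π)))·exp(−(4.5−5.8)²/(2·1.0²)) = 0.398942·exp(-0.84500) = 0.171369
Posterior odds = (π_II·p_II) / (π_I·p_I) = (0.06·0.381388) / (0.77·0.333225) = 0.0228833 / 0.256583 ≈ 0.089

0.089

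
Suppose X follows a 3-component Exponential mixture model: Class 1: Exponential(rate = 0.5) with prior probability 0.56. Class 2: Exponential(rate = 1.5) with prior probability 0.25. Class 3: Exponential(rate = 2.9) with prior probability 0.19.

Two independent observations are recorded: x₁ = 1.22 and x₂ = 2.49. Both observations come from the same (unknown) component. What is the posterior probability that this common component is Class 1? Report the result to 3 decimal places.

The responsibility of component k is π_k f_k(x) divided by Σ_j π_j f_j(x).
Since both observations come from the same component, the likelihood for component k is f_k(x₁)·f_k(x₂).
  L_1 = [0.271675] × [0.14397] = 0.0391132
  L_2 = [0.24062] × [0.0358098] = 0.00861656
  L_3 = [0.0843071] × [0.00212011] = 0.00017874
Multiply by the mixture weights:
  π_1·L_1 = 0.56 × 0.0391132 = 0.0219034
  π_2·L_2 = 0.25 × 0.00861656 = 0.00215414
  π_3·L_3 = 0.19 × 0.00017874 = 3.39606e-05
Sum: 0.0219034 + 0.00215414 + 3.39606e-05 = 0.0240915
P(Class 1 | data) ≈ 0.909

0.909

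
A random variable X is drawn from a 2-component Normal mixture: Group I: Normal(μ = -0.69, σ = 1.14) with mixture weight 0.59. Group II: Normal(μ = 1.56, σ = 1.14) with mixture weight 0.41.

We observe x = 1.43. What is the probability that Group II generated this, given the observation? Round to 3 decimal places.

Apply Bayes' rule: the posterior for each component is proportional to its prior times its likelihood at x.
Component likelihoods at x = 1.43:
  f_I = (1/(1.14·√(2π)))·exp(−(1.43−-0.69)²/(2·1.14²)) = 0.349949·exp(-1.72915) = 0.0620935
  f_II = (1/(1.14·√(2π)))·exp(−(1.43−1.56)²/(2·1.14²)) = 0.349949·exp(-0.00650) = 0.347681
Prior × likelihood for each component:
  P(Z=I)·f_I = 0.59 × 0.0620935 = 0.0366352
  P(Z=II)·f_II = 0.41 × 0.347681 = 0.142549
Normaliser: 0.0366352 + 0.142549 = 0.179185
P(Group II | 1.43) ≈ 0.796

0.796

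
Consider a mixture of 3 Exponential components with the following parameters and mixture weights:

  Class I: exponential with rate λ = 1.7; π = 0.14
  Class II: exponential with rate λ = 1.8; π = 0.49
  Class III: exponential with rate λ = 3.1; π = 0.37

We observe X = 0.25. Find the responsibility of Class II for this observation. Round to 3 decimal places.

Posterior ∝ prior × likelihood, so P(k | x) ∝ P(Z=k) f_k(x); normalise over all components.
Evaluate each component's likelihood at the observed value:
  f_I = 1.7·e^(−1.7·0.25) = 1.7·e^(−0.4250) = 1.11141
  f_II = 1.8·e^(−1.8·0.25) = 1.8·e^(−0.4500) = 1.14773
  f_III = 3.1·e^(−3.1·0.25) = 3.1·e^(−0.7750) = 1.42818
Unnormalised posteriors:
  P(Z=I)·f_I = 0.14 × 1.11141 = 0.155597
  P(Z=II)·f_II = 0.49 × 1.14773 = 0.562388
  P(Z=III)·f_III = 0.37 × 1.42818 = 0.528427
Denominator: 0.155597 + 0.562388 + 0.528427 = 1.24641
So the posterior for Class II is 0.562388 / 1.24641 ≈ 0.451.

0.451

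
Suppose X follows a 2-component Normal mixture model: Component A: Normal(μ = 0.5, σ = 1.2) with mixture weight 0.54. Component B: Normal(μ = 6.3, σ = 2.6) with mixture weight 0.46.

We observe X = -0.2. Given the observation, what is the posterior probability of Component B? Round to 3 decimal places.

0.020

The responsibility of component k is w_k f_k(x) divided by Σ_j w_j f_j(x).
Normal densities:
  f_A = (1/(1.2·√(2π)))·exp(−(-0.2−0.5)²/(2·1.2²)) = 0.332452·exp(-0.17014) = 0.280439
  f_B = (1/(2.6·√(2π)))·exp(−(-0.2−6.3)²/(2·2.6²)) = 0.153439·exp(-3.12500) = 0.00674165
Unnormalised posteriors:
  w_A·f_A = 0.54 × 0.280439 = 0.151437
  w_B·f_B = 0.46 × 0.00674165 = 0.00310116
Sum: 0.151437 + 0.00310116 = 0.154538
Responsibility of Component B: 0.00310116 / 0.154538 ≈ 0.020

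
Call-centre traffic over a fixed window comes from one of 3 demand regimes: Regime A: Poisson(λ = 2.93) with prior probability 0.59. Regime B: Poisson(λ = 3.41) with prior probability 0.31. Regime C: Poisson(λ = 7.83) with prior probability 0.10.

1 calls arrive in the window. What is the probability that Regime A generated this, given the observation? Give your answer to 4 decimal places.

By Bayes' theorem, P(k | x) = π_k f_k(x) / Σ_j π_j f_j(x).
Component likelihoods at x = 1 calls:
  p_A = e^(−2.93)·2.93^1/1! = 0.156453
  p_B = e^(−3.41)·3.41^1/1! = 0.11267
  p_C = e^(−7.83)·7.83^1/1! = 0.00311341
Prior × likelihood for each component:
  π_A·p_A = 0.59 × 0.156453 = 0.0923075
  π_B·p_B = 0.31 × 0.11267 = 0.0349279
  π_C·p_C = 0.10 × 0.00311341 = 0.000311341
Marginal: 0.0923075 + 0.0349279 + 0.000311341 = 0.127547
So the posterior for Regime A is 0.0923075 / 0.127547 ≈ 0.7237.

0.7237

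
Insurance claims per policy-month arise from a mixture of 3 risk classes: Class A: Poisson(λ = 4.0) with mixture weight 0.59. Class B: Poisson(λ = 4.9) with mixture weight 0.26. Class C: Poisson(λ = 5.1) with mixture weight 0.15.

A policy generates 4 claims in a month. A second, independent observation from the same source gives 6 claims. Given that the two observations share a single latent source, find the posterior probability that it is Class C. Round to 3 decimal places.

Apply Bayes' rule: the posterior for each component is proportional to its prior times its likelihood at x.
Since both observations come from the same component, the likelihood for component k is f_k(x₁)·f_k(x₂).
  f_A = [e^(−4.0)·4.0^4/4! = 0.195367] × [0.104196] = 0.0203564
  f_B = [e^(−4.9)·4.9^4/4! = 0.178867] × [0.143153] = 0.0256054
  f_C = [e^(−5.1)·5.1^4/4! = 0.171857] × [0.149] = 0.0256067
Prior × likelihood for each component:
  w_A·f_A = 0.59 × 0.0203564 = 0.0120103
  w_B·f_B = 0.26 × 0.0256054 = 0.0066574
  w_C·f_C = 0.15 × 0.0256067 = 0.00384101
Sum: 0.0120103 + 0.0066574 + 0.00384101 = 0.0225087
Responsibility of Class C: 0.00384101 / 0.0225087 ≈ 0.171

0.171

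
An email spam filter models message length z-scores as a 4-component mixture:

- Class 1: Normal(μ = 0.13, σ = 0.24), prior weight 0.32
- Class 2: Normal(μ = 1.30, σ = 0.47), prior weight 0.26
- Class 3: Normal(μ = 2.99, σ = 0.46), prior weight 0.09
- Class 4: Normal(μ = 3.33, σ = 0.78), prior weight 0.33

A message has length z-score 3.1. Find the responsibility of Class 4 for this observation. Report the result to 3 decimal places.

By Bayes' theorem, P(k | x) = w_k f_k(x) / Σ_j w_j f_j(x).
Component likelihoods at x = 3.1:
  p_1 = (1/(0.24·√(2π)))·exp(−(3.1−0.13)²/(2·0.24²)) = 1.662260·exp(-76.57031) = 9.2605e-34
  p_2 = (1/(0.47·√(2π)))·exp(−(3.1−1.30)²/(2·0.47²)) = 0.848813·exp(-7.33364) = 0.00055444
  p_3 = (1/(0.46·√(2π)))·exp(−(3.1−2.99)²/(2·0.46²)) = 0.867266·exp(-0.02859) = 0.84282
  p_4 = (1/(0.78·√(2π)))·exp(−(3.1−3.33)²/(2·0.78²)) = 0.511464·exp(-0.04347) = 0.489705
Multiply by the mixture weights:
  w_1·p_1 = 0.32 × 9.2605e-34 = 2.96336e-34
  w_2·p_2 = 0.26 × 0.00055444 = 0.000144155
  w_3·p_3 = 0.09 × 0.84282 = 0.0758538
  w_4·p_4 = 0.33 × 0.489705 = 0.161603
Denominator: 2.96336e-34 + 0.000144155 + 0.0758538 + 0.161603 = 0.237601
Responsibility of Class 4: 0.161603 / 0.237601 ≈ 0.680

0.680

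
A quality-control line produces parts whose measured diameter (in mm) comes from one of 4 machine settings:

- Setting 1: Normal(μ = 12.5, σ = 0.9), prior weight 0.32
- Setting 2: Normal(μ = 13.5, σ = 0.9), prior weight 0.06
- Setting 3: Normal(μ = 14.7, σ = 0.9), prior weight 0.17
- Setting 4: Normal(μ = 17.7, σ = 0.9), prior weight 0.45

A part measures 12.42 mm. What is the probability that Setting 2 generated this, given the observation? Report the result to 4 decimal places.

P(component k | x) = π_k·f_k(x) / marginal(x), where marginal(x) = Σ_j π_j·f_j(x).
Normal densities:
  f_1 = (1/(0.9·√(2π)))·exp(−(12.42−12.5)²/(2·0.9²)) = 0.443269·exp(-0.00395) = 0.441521
  f_2 = (1/(0.9·√(2π)))·exp(−(12.42−13.5)²/(2·0.9²)) = 0.443269·exp(-0.72000) = 0.215762
  f_3 = (1/(0.9·√(2π)))·exp(−(12.42−14.7)²/(2·0.9²)) = 0.443269·exp(-3.20889) = 0.0179087
  f_4 = (1/(0.9·√(2π)))·exp(−(12.42−17.7)²/(2·0.9²)) = 0.443269·exp(-17.20889) = 1.48916e-08
Unnormalised posteriors:
  π_1·f_1 = 0.32 × 0.441521 = 0.141287
  π_2·f_2 = 0.06 × 0.215762 = 0.0129457
  π_3·f_3 = 0.17 × 0.0179087 = 0.00304448
  π_4·f_4 = 0.45 × 1.48916e-08 = 6.70123e-09
Denominator: 0.141287 + 0.0129457 + 0.00304448 + 6.70123e-09 = 0.157277
Responsibility of Setting 2: 0.0129457 / 0.157277 ≈ 0.0823

0.0823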